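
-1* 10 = -10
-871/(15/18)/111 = -1742/185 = -9.42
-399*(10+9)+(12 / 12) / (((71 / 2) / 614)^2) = -36707837 / 5041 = -7281.86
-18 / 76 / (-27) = 1 / 114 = 0.01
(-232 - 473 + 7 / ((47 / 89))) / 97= -32512 / 4559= -7.13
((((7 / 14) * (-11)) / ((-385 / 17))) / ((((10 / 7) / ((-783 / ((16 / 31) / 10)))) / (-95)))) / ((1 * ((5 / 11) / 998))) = 43034742531 / 80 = 537934281.64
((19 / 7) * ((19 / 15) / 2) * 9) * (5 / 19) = 57 / 14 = 4.07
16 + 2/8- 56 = -159/4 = -39.75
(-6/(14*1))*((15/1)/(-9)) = 5/7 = 0.71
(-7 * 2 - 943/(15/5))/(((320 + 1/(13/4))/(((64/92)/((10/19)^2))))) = -2.57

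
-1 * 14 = -14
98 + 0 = 98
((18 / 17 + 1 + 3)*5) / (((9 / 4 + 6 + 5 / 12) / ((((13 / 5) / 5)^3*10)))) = 43602 / 10625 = 4.10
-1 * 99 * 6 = -594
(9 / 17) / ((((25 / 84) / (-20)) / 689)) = -2083536 / 85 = -24512.19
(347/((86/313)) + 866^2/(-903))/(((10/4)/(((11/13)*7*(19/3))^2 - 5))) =1665515930116/6867315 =242527.96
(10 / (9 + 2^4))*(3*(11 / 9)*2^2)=5.87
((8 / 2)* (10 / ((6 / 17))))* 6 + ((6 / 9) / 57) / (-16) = 930239 / 1368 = 680.00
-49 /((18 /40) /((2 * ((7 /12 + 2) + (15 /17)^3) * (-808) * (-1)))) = -76334563760 /132651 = -575454.11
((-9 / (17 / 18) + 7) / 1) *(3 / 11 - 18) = 8385 / 187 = 44.84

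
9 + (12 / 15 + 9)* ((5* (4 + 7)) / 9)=68.89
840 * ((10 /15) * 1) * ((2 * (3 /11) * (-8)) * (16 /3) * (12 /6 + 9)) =-143360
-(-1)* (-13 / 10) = -13 / 10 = -1.30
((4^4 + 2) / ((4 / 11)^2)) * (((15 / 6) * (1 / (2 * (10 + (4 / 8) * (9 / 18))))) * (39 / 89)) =3043755 / 29192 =104.27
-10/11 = -0.91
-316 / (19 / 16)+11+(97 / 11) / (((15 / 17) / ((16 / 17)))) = -770267 / 3135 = -245.70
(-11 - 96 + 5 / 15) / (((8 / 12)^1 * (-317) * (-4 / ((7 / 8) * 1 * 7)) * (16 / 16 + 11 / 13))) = -3185 / 7608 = -0.42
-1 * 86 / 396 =-43 / 198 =-0.22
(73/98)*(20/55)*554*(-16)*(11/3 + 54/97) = -1590502976/156849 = -10140.35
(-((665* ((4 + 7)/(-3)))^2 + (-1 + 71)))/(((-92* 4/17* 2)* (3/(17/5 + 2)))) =181933507/736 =247192.26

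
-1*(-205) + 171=376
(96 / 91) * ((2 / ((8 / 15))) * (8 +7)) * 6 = 32400 / 91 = 356.04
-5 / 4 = -1.25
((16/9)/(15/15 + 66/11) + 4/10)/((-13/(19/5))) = -3914/20475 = -0.19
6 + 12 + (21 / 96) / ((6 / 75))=1327 / 64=20.73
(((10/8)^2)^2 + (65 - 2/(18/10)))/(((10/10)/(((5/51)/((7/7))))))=764125/117504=6.50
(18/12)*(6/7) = 9/7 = 1.29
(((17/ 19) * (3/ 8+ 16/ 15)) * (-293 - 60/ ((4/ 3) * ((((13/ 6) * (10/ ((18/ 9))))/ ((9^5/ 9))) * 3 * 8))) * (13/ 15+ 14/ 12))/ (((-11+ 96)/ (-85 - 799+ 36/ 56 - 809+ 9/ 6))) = 74534.02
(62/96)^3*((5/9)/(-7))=-148955/6967296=-0.02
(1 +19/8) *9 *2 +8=275/4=68.75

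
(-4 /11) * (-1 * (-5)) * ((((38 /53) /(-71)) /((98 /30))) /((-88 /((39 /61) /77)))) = -55575 /104793954419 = -0.00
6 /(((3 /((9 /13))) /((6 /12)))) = 9 /13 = 0.69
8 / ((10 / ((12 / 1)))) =48 / 5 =9.60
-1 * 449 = -449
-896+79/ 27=-893.07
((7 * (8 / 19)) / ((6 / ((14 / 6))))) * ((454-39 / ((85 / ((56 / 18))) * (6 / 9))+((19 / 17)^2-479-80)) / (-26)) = 14995372 / 3212235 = 4.67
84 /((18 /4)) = 56 /3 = 18.67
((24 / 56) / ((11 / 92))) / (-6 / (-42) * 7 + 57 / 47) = 3243 / 2002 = 1.62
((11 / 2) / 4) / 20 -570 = -91189 / 160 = -569.93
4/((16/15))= 15/4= 3.75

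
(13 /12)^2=169 /144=1.17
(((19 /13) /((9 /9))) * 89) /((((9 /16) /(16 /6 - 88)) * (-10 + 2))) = 865792 /351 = 2466.64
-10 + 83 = 73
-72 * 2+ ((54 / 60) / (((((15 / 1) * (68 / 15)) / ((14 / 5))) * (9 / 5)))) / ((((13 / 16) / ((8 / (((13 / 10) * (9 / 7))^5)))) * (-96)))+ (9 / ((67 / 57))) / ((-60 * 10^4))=-28048565463399065114161 / 194781468387659400000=-144.00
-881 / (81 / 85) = -74885 / 81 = -924.51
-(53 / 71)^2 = -2809 / 5041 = -0.56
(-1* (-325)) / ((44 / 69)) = 22425 / 44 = 509.66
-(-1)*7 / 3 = 7 / 3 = 2.33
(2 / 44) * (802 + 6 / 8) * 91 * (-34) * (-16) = 19869668 / 11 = 1806333.45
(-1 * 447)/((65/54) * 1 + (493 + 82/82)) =-24138/26741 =-0.90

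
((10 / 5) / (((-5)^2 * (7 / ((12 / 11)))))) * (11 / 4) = 6 / 175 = 0.03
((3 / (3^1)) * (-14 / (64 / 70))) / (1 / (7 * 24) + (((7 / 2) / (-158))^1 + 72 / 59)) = -23980845 / 1885798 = -12.72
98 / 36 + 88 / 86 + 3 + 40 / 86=5581 / 774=7.21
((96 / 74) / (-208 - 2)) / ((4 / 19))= -38 / 1295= -0.03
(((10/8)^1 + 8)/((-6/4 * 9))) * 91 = -3367/54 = -62.35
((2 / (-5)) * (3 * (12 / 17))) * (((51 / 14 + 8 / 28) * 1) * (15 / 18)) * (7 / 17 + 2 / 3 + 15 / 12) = -26125 / 4046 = -6.46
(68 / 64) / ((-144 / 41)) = -697 / 2304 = -0.30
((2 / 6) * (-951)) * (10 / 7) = -3170 / 7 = -452.86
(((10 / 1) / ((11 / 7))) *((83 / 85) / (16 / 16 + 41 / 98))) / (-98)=-1162 / 25993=-0.04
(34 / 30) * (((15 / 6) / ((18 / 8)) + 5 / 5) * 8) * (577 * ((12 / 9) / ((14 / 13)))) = 38765168 / 2835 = 13673.78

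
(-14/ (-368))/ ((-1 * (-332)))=7/ 61088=0.00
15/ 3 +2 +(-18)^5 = -1889561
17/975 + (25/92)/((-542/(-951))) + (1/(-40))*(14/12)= 15073537/32411600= 0.47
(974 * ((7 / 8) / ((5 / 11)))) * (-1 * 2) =-37499 / 10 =-3749.90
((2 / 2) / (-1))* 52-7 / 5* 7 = -309 / 5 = -61.80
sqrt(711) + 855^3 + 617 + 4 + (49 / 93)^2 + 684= 3 *sqrt(79) + 5405864406721 / 8649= 625027706.94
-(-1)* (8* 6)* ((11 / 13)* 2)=1056 / 13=81.23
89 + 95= 184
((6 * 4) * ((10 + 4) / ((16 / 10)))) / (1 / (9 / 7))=270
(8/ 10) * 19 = 76/ 5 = 15.20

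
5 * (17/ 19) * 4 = 340/ 19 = 17.89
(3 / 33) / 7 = 1 / 77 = 0.01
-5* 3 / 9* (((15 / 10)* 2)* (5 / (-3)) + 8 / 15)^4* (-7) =141057847 / 30375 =4643.88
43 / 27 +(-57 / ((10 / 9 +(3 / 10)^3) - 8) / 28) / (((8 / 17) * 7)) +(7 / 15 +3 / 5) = 4492636423 / 1634090220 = 2.75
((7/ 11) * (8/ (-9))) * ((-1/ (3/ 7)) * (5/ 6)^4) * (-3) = -30625/ 16038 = -1.91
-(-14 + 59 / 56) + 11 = 23.95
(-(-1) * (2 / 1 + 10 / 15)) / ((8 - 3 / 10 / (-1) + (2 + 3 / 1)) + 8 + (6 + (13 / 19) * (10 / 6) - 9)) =1520 / 11081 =0.14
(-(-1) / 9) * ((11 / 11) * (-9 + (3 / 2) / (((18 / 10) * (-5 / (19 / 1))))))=-73 / 54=-1.35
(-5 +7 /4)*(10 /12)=-2.71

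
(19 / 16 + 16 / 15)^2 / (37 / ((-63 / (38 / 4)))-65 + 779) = 2048767 / 285635200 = 0.01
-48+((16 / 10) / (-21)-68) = -12188 / 105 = -116.08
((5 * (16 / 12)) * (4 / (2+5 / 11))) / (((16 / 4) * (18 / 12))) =440 / 243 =1.81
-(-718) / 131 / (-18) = -359 / 1179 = -0.30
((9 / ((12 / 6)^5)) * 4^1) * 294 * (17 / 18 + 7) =21021 / 8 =2627.62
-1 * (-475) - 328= 147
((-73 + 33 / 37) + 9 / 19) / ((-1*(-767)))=-50359 / 539201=-0.09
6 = 6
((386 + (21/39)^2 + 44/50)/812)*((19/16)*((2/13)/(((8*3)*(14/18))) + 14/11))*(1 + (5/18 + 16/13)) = 93573472558441/51429541363200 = 1.82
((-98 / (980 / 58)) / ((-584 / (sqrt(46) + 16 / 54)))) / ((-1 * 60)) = -29 * sqrt(46) / 175200 - 29 / 591300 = -0.00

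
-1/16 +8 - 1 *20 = -193/16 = -12.06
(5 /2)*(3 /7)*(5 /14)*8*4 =600 /49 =12.24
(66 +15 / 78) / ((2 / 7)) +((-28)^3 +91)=-1124725 / 52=-21629.33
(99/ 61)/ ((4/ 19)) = 1881/ 244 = 7.71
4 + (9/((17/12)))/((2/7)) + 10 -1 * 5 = 531/17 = 31.24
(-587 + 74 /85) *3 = -149463 /85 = -1758.39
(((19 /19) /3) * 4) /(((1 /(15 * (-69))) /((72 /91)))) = -99360 /91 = -1091.87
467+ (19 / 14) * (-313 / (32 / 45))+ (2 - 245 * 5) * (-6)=3229025 / 448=7207.65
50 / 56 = 25 / 28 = 0.89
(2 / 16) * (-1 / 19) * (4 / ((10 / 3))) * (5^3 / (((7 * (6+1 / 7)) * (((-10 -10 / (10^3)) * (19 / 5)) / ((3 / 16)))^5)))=556182861328125 / 8327610357283535738420768768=0.00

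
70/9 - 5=2.78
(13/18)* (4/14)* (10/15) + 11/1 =2105/189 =11.14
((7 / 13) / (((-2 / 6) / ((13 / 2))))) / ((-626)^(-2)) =-4114698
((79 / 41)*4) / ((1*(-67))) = -316 / 2747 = -0.12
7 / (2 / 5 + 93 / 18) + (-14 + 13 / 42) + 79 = 66.57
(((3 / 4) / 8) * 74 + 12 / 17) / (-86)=-2079 / 23392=-0.09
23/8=2.88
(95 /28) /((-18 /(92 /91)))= -0.19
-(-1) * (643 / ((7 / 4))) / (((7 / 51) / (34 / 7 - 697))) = -635528340 / 343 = -1852852.30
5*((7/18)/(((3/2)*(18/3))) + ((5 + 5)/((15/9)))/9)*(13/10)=1495/324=4.61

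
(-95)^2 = 9025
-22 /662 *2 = -22 /331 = -0.07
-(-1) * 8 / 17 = 8 / 17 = 0.47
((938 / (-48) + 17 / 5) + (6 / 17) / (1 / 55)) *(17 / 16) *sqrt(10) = 6671 *sqrt(10) / 1920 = 10.99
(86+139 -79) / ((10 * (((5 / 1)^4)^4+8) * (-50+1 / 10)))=-146 / 76141357425867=-0.00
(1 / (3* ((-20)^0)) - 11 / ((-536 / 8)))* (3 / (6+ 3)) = 100 / 603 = 0.17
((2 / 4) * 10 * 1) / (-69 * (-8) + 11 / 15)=0.01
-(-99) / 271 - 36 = -9657 / 271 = -35.63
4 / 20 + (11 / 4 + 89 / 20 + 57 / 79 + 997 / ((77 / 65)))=25844991 / 30415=849.74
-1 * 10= -10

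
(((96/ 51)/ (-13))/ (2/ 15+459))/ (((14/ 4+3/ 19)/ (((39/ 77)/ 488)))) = -6840/ 76438888757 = -0.00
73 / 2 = 36.50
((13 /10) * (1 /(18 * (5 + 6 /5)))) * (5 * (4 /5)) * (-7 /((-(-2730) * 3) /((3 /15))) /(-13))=1 /1632150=0.00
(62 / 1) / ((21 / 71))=209.62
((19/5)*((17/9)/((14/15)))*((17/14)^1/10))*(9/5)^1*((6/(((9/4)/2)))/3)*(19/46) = 104329/84525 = 1.23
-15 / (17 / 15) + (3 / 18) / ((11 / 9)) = -4899 / 374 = -13.10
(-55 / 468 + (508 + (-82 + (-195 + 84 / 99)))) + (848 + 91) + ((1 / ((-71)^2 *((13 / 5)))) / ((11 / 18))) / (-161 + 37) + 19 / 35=1171.27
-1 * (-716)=716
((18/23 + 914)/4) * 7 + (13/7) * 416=382124/161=2373.44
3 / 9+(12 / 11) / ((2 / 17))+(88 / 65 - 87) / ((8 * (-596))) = 98428351 / 10227360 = 9.62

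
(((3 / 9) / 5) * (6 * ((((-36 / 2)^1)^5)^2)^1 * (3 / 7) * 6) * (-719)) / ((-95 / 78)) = 7208601948126978048 / 3325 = 2168000585902850.54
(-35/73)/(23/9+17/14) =-882/6935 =-0.13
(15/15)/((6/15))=5/2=2.50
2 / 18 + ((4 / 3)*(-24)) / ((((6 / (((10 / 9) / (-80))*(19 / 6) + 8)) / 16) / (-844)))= 46413257 / 81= 573003.17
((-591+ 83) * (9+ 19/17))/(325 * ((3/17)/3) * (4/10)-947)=87376/15969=5.47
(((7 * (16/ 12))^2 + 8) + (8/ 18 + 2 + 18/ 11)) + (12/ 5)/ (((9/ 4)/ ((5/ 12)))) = 1096/ 11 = 99.64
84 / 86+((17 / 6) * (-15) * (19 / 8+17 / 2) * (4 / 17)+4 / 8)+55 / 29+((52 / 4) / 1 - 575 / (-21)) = -6808175 / 104748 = -65.00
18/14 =9/7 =1.29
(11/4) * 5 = 55/4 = 13.75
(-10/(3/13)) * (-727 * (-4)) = -378040/3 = -126013.33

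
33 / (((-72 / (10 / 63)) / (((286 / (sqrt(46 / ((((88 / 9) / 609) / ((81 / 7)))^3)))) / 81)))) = -692120 * sqrt(22011) / 52457121631089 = -0.00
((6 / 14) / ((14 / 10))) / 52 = 15 / 2548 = 0.01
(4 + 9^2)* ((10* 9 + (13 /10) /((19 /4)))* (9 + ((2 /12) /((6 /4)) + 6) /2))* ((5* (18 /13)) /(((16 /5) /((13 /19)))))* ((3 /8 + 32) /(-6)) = -1600380425 /2166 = -738864.46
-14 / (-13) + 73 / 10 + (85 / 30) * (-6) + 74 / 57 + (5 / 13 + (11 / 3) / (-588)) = -15133123 / 2178540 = -6.95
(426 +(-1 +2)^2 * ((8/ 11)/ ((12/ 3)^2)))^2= 87853129/ 484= 181514.73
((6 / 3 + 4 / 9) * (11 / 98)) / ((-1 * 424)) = -121 / 186984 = -0.00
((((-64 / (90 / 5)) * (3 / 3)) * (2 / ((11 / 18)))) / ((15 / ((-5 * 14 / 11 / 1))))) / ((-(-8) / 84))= 6272 / 121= 51.83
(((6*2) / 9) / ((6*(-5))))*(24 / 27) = -16 / 405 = -0.04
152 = 152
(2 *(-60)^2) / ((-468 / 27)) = -5400 / 13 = -415.38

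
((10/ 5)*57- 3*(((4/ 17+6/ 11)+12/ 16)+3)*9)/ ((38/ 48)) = -10.52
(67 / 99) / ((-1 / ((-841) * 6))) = 112694 / 33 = 3414.97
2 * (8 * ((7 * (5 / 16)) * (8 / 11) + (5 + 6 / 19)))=23096 / 209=110.51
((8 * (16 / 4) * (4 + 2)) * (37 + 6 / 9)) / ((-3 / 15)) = -36160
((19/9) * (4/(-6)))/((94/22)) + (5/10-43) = -108701/2538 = -42.83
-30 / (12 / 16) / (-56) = 5 / 7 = 0.71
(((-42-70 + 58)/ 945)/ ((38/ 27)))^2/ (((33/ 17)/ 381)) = 1573911/ 4864475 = 0.32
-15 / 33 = -5 / 11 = -0.45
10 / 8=5 / 4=1.25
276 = 276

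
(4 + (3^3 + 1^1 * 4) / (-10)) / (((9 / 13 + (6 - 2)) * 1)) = 117 / 610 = 0.19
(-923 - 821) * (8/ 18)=-6976/ 9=-775.11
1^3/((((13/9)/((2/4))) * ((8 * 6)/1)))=3/416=0.01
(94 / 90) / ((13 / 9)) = 47 / 65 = 0.72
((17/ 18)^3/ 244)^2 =24137569/ 2024951768064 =0.00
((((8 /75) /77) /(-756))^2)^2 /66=8 /46834847540466239731640625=0.00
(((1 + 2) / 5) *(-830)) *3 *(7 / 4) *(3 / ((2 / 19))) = -298053 / 4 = -74513.25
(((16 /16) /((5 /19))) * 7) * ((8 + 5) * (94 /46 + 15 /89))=7828912 /10235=764.92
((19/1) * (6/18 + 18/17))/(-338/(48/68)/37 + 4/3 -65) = -99826/289119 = -0.35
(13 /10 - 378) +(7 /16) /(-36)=-1084931 /2880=-376.71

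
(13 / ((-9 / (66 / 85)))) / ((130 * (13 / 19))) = -209 / 16575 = -0.01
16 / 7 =2.29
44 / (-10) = -22 / 5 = -4.40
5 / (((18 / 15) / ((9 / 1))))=75 / 2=37.50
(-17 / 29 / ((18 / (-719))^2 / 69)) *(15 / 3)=-1010658755 / 3132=-322687.98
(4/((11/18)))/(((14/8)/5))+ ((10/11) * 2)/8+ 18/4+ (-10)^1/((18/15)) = 317/21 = 15.10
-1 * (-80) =80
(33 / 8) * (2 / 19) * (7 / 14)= 33 / 152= 0.22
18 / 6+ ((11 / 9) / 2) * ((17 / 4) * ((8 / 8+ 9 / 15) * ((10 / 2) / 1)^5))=116902 / 9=12989.11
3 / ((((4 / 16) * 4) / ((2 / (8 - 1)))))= 6 / 7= 0.86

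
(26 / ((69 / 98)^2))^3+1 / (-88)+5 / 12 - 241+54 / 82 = 56081569356700045849 / 389368732396248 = 144032.03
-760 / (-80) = 19 / 2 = 9.50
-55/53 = -1.04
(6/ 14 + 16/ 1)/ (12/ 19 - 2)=-2185/ 182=-12.01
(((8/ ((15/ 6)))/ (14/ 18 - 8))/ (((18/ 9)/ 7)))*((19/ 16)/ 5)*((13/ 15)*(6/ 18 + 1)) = -266/ 625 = -0.43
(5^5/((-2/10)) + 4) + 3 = -15618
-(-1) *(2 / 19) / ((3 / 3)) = 2 / 19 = 0.11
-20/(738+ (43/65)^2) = -0.03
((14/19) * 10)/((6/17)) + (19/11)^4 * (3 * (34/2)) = 396265937/834537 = 474.83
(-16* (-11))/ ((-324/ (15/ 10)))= -22/ 27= -0.81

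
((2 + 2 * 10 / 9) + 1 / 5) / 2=199 / 90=2.21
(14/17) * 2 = 28/17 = 1.65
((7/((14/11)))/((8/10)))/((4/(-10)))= -275/16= -17.19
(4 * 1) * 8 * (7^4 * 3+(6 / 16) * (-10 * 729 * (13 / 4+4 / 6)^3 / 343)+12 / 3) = 590783941 / 2744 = 215300.27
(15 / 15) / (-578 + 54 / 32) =-16 / 9221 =-0.00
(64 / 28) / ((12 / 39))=52 / 7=7.43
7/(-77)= -1/11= -0.09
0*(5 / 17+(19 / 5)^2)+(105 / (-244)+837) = 204123 / 244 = 836.57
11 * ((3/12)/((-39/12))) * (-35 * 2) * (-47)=-36190/13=-2783.85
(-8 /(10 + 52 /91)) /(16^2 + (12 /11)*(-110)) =-7 /1258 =-0.01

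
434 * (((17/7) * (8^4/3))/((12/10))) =10792960/9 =1199217.78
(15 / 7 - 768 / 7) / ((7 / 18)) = -13554 / 49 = -276.61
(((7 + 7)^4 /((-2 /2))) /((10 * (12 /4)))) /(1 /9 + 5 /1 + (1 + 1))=-7203 /40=-180.08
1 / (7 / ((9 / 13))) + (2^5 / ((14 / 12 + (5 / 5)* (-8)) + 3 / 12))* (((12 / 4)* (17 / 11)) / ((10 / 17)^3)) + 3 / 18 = -110.46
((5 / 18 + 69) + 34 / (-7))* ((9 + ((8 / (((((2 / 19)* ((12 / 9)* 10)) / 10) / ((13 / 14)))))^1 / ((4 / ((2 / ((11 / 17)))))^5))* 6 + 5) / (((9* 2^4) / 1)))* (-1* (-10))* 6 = 148597839737495 / 54546041088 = 2724.26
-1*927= -927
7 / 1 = 7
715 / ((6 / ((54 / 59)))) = 6435 / 59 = 109.07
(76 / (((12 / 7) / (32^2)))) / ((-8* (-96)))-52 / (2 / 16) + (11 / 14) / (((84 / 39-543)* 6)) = -632340445 / 1771812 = -356.89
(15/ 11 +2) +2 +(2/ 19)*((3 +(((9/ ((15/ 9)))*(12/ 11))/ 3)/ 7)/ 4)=79733/ 14630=5.45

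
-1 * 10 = -10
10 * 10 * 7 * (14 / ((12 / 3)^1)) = 2450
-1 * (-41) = 41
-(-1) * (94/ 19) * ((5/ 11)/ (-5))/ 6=-47/ 627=-0.07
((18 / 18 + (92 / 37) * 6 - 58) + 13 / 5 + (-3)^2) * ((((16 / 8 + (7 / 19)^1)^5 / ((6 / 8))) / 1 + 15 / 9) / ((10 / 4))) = -1231.82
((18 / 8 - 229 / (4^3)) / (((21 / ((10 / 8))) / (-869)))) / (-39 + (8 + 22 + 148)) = 369325 / 747264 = 0.49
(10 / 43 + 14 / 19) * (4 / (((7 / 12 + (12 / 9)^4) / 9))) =9237888 / 991021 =9.32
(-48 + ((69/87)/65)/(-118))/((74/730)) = -779396399/1645982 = -473.51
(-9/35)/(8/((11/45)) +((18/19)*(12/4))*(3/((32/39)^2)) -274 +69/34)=16372224/14426213935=0.00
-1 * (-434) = 434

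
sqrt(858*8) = 4*sqrt(429) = 82.85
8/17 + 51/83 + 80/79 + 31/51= 904754/334407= 2.71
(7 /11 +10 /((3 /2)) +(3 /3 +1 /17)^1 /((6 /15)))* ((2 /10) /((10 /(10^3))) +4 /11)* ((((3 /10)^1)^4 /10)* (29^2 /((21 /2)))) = 84500316 /6428125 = 13.15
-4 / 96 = -0.04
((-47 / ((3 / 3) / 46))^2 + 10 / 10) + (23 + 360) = 4674628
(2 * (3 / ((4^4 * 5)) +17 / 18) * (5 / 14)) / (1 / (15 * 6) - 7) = -54535 / 563584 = -0.10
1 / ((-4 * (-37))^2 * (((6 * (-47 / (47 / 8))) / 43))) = -43 / 1051392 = -0.00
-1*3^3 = -27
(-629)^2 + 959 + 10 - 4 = 396606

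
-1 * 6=-6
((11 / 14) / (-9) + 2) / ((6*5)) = 0.06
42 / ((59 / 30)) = 1260 / 59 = 21.36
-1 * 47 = -47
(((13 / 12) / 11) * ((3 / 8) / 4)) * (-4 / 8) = -13 / 2816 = -0.00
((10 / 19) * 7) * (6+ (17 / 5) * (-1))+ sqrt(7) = sqrt(7)+ 182 / 19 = 12.22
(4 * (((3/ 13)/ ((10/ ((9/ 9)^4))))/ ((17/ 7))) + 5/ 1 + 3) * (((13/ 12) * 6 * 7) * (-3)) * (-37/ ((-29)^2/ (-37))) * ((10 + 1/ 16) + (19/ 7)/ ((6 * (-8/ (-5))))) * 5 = -5283284501/ 57188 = -92384.50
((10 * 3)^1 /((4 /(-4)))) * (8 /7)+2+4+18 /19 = -3636 /133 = -27.34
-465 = -465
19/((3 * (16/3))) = 19/16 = 1.19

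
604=604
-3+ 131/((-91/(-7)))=92/13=7.08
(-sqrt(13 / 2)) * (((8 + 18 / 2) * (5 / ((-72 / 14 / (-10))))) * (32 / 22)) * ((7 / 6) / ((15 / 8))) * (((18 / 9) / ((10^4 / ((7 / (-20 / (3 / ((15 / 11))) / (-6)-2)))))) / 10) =0.11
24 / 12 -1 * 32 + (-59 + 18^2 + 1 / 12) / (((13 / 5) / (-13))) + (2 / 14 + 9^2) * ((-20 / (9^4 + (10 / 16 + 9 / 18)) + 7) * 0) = -16265 / 12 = -1355.42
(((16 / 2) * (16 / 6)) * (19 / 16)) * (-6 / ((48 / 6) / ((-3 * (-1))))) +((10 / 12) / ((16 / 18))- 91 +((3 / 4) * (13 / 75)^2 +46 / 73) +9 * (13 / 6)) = -277932527 / 2190000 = -126.91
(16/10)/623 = 8/3115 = 0.00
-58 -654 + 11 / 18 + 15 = -12535 / 18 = -696.39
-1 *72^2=-5184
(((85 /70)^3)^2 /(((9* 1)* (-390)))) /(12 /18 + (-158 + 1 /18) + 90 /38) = 458613811 /77786921110080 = 0.00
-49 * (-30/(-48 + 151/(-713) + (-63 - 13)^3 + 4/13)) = -13625430/4069312567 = -0.00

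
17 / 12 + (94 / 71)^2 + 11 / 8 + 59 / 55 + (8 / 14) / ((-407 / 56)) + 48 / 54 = 4747387891 / 738607320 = 6.43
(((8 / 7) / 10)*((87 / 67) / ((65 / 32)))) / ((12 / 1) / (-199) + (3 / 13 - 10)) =-2216064 / 298155025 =-0.01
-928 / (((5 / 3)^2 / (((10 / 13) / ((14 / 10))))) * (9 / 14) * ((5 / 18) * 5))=-66816 / 325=-205.59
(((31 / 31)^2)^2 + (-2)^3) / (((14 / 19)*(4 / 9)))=-171 / 8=-21.38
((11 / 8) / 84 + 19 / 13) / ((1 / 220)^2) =39055775 / 546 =71530.72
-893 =-893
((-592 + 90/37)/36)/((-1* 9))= 10907/5994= 1.82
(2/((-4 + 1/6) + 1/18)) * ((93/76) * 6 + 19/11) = -2007/418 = -4.80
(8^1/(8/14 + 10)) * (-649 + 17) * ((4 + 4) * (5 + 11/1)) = -2265088/37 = -61218.59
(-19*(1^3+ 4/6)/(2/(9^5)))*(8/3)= -2493180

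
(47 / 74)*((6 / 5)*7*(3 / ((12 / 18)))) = 8883 / 370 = 24.01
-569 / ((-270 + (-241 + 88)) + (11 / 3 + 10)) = 1.39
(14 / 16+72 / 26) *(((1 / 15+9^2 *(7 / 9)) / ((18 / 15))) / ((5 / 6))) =179267 / 780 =229.83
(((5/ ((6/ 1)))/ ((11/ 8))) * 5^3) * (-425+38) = -322500/ 11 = -29318.18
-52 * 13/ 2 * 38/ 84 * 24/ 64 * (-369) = 1184859/ 56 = 21158.20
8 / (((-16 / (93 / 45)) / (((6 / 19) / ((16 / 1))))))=-31 / 1520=-0.02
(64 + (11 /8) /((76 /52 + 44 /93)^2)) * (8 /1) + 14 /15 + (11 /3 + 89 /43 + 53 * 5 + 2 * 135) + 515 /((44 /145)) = 142521009831421 /51754912660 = 2753.77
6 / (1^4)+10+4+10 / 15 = 62 / 3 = 20.67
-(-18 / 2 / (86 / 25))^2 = -50625 / 7396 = -6.84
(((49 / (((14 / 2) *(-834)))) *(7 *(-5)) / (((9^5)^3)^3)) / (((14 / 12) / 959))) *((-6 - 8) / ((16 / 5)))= -1174775 / 9705495487713536217591233997178120802126091288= -0.00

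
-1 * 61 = -61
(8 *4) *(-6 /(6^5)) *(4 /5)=-8 /405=-0.02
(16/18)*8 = 64/9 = 7.11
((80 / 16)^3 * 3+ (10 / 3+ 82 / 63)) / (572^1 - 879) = -23917 / 19341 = -1.24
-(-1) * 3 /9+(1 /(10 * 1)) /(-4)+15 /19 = 2503 /2280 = 1.10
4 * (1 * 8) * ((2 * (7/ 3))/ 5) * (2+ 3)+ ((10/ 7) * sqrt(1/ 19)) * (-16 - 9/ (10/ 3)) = 448/ 3 - 187 * sqrt(19)/ 133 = 143.20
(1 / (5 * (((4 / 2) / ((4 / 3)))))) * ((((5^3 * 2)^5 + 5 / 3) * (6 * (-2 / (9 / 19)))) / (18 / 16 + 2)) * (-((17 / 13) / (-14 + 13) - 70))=-73387500000125248 / 975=-75269230769359.23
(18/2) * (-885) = -7965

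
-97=-97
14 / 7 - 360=-358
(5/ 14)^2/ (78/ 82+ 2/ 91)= 13325/ 101668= 0.13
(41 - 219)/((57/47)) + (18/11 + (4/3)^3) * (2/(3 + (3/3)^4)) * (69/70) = -544727/3762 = -144.80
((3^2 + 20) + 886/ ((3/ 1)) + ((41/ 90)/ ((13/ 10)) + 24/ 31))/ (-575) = -1180436/ 2085525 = -0.57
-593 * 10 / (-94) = 2965 / 47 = 63.09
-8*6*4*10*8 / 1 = -15360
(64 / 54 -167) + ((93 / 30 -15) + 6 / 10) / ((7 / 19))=-371359 / 1890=-196.49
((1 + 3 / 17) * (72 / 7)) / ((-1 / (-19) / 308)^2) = 7044871680 / 17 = 414404216.47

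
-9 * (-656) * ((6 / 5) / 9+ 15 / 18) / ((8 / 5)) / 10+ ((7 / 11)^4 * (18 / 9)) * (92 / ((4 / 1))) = 364.24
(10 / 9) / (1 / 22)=220 / 9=24.44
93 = 93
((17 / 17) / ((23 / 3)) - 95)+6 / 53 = -115508 / 1219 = -94.76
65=65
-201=-201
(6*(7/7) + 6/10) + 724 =3653/5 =730.60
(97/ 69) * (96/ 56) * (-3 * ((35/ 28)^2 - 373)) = 247059/ 92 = 2685.42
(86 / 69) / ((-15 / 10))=-172 / 207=-0.83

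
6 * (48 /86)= 144 /43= 3.35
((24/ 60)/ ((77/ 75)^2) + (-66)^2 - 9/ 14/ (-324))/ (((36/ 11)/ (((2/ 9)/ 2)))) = 1859686975/ 12573792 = 147.90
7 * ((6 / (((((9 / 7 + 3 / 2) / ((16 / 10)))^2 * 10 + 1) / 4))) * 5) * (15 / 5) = 15805440 / 196397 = 80.48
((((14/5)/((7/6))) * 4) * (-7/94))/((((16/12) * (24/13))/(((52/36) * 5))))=-1183/564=-2.10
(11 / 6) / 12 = 11 / 72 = 0.15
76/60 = 19/15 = 1.27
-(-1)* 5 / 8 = 5 / 8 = 0.62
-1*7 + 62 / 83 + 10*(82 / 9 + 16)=182909 / 747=244.86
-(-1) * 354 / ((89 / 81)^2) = 2322594 / 7921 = 293.22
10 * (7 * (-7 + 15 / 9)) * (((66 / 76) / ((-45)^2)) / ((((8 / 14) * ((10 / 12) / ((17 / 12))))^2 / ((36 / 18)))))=-1090397 / 384750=-2.83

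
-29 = -29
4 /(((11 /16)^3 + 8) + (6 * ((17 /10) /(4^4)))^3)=8388608000 /17458820651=0.48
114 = 114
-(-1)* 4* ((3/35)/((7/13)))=156/245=0.64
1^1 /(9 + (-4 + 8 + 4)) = 1 /17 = 0.06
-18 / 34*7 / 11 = -63 / 187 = -0.34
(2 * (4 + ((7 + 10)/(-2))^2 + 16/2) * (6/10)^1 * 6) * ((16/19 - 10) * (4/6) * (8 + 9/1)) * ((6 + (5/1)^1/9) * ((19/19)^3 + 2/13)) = -117627828/247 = -476226.02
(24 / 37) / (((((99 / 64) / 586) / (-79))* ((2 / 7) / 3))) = -82958848 / 407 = -203830.09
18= 18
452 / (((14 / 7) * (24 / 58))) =3277 / 6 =546.17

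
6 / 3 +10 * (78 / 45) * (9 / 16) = 47 / 4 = 11.75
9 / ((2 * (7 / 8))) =36 / 7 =5.14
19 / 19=1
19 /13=1.46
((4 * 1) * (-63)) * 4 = -1008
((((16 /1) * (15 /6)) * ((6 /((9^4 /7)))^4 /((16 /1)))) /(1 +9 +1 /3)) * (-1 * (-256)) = 24586240 /236393522034597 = 0.00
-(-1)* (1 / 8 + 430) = 3441 / 8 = 430.12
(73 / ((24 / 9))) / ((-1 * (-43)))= 219 / 344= 0.64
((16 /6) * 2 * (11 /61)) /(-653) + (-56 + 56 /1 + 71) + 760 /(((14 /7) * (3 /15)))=1971.00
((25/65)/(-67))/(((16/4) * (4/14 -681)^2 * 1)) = -49/15821000780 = -0.00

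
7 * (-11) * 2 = -154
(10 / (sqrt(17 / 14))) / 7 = 1.30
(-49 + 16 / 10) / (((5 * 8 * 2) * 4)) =-237 / 1600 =-0.15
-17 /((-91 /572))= 748 /7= 106.86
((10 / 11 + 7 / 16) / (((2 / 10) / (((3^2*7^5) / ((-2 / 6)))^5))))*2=-22802799651449275281338483519565 / 88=-259122723311923582742482800000.00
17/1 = 17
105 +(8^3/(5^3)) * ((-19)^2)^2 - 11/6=400423487/750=533897.98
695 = 695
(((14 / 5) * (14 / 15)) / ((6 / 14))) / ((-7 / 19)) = -3724 / 225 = -16.55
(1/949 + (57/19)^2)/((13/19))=162298/12337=13.16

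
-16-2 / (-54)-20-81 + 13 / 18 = -6277 / 54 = -116.24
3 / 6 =1 / 2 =0.50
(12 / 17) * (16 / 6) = 32 / 17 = 1.88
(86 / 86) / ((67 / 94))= 94 / 67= 1.40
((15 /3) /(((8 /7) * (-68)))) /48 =-35 /26112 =-0.00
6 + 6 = 12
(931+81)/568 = 1.78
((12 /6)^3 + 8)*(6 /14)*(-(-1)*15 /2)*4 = 1440 /7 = 205.71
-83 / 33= -2.52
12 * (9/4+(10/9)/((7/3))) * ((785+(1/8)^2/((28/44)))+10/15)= 241816901/9408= 25703.33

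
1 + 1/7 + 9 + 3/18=433/42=10.31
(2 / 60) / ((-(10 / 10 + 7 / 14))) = -0.02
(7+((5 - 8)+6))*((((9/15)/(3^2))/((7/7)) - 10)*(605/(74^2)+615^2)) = -308602945045/8214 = -37570360.97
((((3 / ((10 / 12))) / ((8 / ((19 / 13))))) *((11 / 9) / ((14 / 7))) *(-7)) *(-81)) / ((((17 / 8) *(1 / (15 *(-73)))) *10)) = -25952157 / 2210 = -11743.06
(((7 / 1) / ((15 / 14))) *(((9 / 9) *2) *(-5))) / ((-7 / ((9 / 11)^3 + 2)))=94948 / 3993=23.78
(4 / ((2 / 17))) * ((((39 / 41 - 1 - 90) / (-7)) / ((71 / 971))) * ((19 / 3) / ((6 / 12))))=65235664 / 861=75767.32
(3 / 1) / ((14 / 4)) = 6 / 7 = 0.86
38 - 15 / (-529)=20117 / 529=38.03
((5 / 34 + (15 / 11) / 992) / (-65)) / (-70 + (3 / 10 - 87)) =27535 / 1889450992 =0.00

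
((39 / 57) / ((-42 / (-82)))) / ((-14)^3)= -533 / 1094856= -0.00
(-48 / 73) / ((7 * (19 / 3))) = -144 / 9709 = -0.01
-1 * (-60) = 60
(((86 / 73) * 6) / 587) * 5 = 2580 / 42851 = 0.06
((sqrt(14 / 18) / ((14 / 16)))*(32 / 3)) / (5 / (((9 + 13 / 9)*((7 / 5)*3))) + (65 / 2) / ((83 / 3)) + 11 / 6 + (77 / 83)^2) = 165776896*sqrt(7) / 162479271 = 2.70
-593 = -593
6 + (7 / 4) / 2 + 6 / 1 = 103 / 8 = 12.88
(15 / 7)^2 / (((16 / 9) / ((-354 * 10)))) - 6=-1793301 / 196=-9149.49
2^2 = 4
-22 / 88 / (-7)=1 / 28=0.04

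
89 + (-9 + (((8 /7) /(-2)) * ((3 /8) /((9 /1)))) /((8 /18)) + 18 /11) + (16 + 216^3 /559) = 6241462785 /344344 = 18125.66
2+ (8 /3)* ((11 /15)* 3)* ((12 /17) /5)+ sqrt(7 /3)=sqrt(21) /3+ 1202 /425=4.36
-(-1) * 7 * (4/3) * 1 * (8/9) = 224/27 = 8.30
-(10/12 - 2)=7/6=1.17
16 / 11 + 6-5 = 27 / 11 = 2.45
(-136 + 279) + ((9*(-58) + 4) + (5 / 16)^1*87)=-5565 / 16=-347.81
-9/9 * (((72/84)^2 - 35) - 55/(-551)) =922434/26999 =34.17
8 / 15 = 0.53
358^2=128164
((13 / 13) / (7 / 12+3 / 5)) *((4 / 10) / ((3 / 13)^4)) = 228488 / 1917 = 119.19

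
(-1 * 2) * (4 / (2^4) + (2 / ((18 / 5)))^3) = -0.84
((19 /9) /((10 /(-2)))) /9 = -19 /405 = -0.05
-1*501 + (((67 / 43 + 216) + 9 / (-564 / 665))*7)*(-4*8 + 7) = -296817209 / 8084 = -36716.63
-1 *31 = -31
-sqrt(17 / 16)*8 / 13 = -2*sqrt(17) / 13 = -0.63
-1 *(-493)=493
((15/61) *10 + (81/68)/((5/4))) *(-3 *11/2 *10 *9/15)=-1751409/5185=-337.78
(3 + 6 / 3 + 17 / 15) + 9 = 227 / 15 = 15.13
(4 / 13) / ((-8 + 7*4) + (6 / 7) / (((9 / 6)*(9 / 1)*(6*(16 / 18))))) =336 / 21853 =0.02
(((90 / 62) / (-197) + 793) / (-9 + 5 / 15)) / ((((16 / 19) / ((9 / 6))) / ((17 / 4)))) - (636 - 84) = -12648469017 / 10162048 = -1244.68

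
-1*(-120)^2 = -14400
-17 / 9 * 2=-34 / 9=-3.78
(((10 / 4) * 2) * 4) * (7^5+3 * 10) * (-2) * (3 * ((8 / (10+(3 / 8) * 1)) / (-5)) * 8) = 206893056 / 83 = 2492687.42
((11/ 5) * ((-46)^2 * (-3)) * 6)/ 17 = -418968/ 85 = -4929.04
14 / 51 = 0.27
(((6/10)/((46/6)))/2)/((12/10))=3/92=0.03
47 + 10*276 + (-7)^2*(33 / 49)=2840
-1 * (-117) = 117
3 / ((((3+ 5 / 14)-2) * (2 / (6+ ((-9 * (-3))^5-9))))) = 301326984 / 19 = 15859314.95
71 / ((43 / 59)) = 4189 / 43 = 97.42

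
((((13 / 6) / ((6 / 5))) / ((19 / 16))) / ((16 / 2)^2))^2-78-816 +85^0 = -6684722303 / 7485696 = -893.00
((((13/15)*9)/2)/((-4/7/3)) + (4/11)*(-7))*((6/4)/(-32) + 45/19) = -28594167/535040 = -53.44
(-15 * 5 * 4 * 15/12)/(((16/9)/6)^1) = -10125/8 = -1265.62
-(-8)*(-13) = -104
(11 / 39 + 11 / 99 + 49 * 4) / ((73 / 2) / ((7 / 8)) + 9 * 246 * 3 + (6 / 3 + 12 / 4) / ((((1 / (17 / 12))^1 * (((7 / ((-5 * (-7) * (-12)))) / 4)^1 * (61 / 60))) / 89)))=-4905803 / 3550485159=-0.00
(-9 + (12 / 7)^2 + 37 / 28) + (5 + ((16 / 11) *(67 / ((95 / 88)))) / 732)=1306859 / 3407460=0.38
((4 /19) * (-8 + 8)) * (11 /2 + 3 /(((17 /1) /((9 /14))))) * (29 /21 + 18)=0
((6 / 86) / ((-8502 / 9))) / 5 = -0.00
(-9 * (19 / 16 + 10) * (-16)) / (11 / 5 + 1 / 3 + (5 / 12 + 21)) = 32220 / 479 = 67.27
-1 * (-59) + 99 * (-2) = -139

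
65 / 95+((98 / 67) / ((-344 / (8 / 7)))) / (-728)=1947575 / 2846428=0.68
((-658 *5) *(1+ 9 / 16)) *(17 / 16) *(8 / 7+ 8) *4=-199750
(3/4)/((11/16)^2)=192/121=1.59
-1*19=-19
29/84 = 0.35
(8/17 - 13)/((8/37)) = -7881/136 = -57.95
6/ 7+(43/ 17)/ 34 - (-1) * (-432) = -1744103/ 4046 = -431.07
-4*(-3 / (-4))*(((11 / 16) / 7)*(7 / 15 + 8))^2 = -1951609 / 940800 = -2.07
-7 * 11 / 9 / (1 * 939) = -77 / 8451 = -0.01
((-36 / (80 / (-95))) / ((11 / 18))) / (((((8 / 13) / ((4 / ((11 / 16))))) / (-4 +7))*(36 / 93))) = 5125.76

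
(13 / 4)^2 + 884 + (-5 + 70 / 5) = 14457 / 16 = 903.56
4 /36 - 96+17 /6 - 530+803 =3239 /18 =179.94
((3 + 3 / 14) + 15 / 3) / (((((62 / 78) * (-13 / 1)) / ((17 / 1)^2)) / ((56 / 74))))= -199410 / 1147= -173.85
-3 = -3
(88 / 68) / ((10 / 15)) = 33 / 17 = 1.94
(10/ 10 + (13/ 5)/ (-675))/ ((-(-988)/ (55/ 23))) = 18491/ 7669350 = 0.00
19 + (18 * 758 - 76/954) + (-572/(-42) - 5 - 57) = 45458947/3339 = 13614.54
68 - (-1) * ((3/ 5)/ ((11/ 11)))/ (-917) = 311777/ 4585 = 68.00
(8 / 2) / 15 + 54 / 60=7 / 6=1.17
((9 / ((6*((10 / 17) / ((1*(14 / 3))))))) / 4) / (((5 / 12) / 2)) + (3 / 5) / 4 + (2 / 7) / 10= 10121 / 700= 14.46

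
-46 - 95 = -141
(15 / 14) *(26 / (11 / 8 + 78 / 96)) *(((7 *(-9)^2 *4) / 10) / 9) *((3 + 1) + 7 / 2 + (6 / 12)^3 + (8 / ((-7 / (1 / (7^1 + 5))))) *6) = 110916 / 49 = 2263.59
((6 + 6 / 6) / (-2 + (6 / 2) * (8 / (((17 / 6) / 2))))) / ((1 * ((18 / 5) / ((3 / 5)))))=119 / 1524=0.08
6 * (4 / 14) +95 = 677 / 7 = 96.71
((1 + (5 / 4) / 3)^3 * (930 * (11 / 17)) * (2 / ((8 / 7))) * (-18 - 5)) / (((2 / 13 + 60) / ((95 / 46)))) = -250575325 / 105984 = -2364.28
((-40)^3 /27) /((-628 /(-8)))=-128000 /4239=-30.20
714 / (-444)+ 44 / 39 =-1385 / 2886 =-0.48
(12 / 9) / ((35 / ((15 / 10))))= 2 / 35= 0.06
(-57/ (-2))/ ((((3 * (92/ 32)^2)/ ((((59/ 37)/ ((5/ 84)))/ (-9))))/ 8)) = -8035328/ 293595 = -27.37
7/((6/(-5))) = -35/6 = -5.83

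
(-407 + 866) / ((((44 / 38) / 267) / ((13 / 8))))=30270591 / 176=171991.99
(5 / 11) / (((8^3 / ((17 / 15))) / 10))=85 / 8448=0.01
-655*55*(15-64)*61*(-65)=-6999117125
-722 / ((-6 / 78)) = 9386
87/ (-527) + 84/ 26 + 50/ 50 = 27854/ 6851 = 4.07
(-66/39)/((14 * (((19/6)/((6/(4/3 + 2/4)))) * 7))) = -0.02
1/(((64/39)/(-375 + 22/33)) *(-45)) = 14599/2880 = 5.07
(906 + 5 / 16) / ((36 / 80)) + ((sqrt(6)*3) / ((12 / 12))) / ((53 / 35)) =105*sqrt(6) / 53 + 72505 / 36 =2018.88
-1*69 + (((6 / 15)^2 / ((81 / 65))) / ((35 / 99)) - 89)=-248278 / 1575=-157.64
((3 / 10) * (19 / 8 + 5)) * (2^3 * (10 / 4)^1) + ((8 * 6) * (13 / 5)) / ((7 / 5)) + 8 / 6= 11317 / 84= 134.73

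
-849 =-849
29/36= 0.81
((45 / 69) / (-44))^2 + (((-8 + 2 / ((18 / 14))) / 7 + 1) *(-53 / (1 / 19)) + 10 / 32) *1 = -2568194015 / 32260536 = -79.61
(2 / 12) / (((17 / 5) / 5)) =25 / 102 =0.25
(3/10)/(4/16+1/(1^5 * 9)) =0.83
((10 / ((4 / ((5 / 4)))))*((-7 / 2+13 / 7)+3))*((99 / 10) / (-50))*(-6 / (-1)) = -5643 / 1120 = -5.04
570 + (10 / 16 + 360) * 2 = 1291.25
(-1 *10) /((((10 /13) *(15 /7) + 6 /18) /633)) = -1728090 /541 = -3194.25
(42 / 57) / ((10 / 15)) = 21 / 19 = 1.11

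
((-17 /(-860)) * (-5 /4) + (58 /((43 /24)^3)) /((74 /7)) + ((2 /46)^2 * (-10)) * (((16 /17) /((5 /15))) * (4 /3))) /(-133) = -51886600789 /8042392560848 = -0.01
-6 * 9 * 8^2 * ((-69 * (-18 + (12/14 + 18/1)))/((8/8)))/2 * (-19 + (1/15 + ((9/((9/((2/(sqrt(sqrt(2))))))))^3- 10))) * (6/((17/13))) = -1153211904/85 + 223202304 * 2^(1/4)/119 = -11336663.01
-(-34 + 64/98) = 1634/49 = 33.35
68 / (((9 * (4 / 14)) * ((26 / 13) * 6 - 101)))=-238 / 801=-0.30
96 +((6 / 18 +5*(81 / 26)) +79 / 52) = 17695 / 156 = 113.43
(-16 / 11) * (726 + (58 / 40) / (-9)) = -522604 / 495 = -1055.77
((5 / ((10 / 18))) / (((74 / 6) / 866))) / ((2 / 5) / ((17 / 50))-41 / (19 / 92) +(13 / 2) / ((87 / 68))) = -328528791 / 99954797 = -3.29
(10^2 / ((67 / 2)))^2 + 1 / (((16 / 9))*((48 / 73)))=11223091 / 1149184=9.77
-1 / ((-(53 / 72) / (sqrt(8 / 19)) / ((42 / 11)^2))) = 254016 * sqrt(38) / 121847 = 12.85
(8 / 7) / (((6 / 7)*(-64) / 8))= -1 / 6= -0.17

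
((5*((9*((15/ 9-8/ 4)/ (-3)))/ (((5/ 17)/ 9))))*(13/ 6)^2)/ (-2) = -2873/ 8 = -359.12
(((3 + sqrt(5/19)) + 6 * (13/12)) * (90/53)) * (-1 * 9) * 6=-46170/53 - 4860 * sqrt(95)/1007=-918.17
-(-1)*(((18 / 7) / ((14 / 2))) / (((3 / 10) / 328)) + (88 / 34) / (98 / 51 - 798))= 401.63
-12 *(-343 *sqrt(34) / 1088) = 1029 *sqrt(34) / 272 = 22.06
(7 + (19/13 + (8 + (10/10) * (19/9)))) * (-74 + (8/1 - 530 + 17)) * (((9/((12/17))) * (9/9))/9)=-7129613/468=-15234.22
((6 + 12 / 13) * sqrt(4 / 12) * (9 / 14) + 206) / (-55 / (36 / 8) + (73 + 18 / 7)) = 1215 * sqrt(3) / 51883 + 12978 / 3991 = 3.29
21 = 21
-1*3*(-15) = 45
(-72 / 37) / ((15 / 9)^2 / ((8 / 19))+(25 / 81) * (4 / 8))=-46656 / 161875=-0.29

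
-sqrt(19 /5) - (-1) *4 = 4 - sqrt(95) /5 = 2.05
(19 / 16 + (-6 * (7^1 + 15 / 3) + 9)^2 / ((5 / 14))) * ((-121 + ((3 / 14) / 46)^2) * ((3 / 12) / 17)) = -2624723907241 / 132715520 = -19777.07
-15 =-15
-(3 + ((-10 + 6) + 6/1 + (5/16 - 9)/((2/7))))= 813/32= 25.41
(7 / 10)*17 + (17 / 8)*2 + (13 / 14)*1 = 2391 / 140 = 17.08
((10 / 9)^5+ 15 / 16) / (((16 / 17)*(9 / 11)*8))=464832445 / 1088391168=0.43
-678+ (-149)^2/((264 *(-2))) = -380185/528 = -720.05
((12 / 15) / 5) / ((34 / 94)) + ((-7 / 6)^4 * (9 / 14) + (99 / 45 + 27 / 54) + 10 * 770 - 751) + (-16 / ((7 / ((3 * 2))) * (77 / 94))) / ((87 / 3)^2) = 385796234321101 / 55483797600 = 6953.31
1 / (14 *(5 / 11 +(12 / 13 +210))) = 143 / 423178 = 0.00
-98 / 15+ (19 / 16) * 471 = 132667 / 240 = 552.78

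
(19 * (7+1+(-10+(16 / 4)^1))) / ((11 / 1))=38 / 11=3.45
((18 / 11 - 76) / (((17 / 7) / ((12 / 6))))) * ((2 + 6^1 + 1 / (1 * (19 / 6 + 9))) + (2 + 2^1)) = -10100664 / 13651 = -739.92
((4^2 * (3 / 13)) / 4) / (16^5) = 3 / 3407872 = 0.00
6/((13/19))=114/13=8.77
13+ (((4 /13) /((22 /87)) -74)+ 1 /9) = -76798 /1287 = -59.67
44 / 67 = 0.66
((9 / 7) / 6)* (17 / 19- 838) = -47715 / 266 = -179.38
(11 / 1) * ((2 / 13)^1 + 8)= 89.69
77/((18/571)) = 43967/18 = 2442.61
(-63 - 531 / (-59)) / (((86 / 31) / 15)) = -12555 / 43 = -291.98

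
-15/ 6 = -5/ 2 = -2.50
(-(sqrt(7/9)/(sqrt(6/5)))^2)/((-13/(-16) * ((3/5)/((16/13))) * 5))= -4480/13689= -0.33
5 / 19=0.26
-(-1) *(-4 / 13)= -4 / 13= -0.31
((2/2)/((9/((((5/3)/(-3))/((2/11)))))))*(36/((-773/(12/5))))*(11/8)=121/2319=0.05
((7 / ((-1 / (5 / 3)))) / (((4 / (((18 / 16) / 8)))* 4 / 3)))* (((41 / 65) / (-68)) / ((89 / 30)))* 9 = 348705 / 40282112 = 0.01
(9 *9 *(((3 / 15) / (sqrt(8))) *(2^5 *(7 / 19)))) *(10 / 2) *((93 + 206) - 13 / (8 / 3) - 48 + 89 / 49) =7872633 *sqrt(2) / 133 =83711.16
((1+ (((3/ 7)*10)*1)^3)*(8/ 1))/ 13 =218744/ 4459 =49.06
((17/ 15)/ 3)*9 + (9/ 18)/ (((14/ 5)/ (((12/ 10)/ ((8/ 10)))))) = 1027/ 280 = 3.67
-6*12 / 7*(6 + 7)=-936 / 7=-133.71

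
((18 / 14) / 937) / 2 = 9 / 13118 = 0.00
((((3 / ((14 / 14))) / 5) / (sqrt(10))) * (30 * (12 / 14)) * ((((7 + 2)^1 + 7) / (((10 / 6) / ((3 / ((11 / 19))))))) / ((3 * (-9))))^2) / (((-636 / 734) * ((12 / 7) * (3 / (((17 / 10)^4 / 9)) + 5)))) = -708188590528 * sqrt(10) / 1653604074375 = -1.35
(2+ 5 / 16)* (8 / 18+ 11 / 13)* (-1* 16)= -5587 / 117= -47.75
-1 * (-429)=429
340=340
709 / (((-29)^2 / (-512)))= -363008 / 841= -431.64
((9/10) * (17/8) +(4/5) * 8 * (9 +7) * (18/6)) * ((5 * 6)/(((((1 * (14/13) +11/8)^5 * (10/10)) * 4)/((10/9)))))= 6268043671552/215640781875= 29.07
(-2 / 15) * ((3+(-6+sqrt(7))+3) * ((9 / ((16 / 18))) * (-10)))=27 * sqrt(7) / 2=35.72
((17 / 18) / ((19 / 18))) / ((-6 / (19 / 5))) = -17 / 30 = -0.57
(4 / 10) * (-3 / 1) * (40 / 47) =-48 / 47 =-1.02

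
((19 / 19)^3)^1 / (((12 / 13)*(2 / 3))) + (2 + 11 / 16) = 69 / 16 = 4.31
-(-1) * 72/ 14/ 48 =3/ 28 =0.11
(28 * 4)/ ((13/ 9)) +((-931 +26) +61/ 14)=-149805/ 182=-823.10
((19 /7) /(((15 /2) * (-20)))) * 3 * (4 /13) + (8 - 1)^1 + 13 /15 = 53576 /6825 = 7.85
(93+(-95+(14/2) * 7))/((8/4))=47/2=23.50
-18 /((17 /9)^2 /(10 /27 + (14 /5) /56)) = -6129 /2890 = -2.12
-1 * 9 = -9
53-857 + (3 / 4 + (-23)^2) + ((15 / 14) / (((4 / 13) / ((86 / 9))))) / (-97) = -559346 / 2037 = -274.59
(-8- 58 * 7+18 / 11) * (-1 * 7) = 31752 / 11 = 2886.55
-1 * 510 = -510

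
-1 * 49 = -49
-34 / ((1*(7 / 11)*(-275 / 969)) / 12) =395352 / 175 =2259.15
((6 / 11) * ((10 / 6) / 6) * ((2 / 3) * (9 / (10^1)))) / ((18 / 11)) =1 / 18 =0.06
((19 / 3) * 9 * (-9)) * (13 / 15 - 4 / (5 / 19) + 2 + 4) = 4275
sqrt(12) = 2 * sqrt(3) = 3.46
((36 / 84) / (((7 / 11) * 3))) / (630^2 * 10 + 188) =11 / 194490212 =0.00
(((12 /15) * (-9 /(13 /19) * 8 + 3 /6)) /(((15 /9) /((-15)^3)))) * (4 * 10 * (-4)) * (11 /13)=-3881908800 /169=-22969874.56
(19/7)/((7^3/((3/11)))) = 57/26411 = 0.00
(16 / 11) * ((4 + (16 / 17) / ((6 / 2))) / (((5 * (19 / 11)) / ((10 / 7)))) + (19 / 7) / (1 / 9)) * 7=2728624 / 10659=255.99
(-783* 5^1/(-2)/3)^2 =1703025/4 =425756.25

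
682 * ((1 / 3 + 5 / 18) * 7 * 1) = 26257 / 9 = 2917.44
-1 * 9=-9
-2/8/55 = -1/220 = -0.00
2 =2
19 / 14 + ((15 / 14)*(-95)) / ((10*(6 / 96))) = -323 / 2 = -161.50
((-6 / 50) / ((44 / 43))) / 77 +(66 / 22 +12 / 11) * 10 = 3464871 / 84700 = 40.91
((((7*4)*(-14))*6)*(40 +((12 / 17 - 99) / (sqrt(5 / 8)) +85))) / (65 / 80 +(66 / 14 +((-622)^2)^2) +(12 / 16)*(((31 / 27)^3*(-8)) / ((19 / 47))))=-4104771552000 / 2089792663016140721 +109745172214272*sqrt(10) / 177632376356371961285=-0.00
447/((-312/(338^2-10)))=-8510433/52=-163662.17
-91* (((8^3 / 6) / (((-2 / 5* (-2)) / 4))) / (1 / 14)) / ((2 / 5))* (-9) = 12230400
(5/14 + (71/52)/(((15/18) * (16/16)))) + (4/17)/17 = 264232/131495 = 2.01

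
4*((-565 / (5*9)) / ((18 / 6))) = -452 / 27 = -16.74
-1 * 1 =-1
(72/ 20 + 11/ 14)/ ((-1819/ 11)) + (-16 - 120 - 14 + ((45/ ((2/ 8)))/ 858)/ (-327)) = -297757817099/ 1984692710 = -150.03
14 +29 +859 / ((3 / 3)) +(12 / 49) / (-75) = 1104946 / 1225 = 902.00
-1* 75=-75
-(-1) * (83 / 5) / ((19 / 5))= 83 / 19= 4.37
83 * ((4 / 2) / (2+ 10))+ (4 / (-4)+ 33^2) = 6611 / 6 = 1101.83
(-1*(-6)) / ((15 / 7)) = 14 / 5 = 2.80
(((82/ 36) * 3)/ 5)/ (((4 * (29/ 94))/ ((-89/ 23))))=-171503/ 40020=-4.29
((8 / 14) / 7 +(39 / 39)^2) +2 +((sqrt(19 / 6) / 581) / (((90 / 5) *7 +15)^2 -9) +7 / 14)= sqrt(114) / 69273792 +351 / 98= 3.58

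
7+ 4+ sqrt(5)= sqrt(5)+ 11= 13.24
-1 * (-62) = 62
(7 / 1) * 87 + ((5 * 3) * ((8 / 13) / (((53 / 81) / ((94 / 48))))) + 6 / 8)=1756611 / 2756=637.38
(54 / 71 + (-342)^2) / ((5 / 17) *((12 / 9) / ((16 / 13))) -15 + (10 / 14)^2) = -8253.71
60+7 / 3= 187 / 3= 62.33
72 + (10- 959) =-877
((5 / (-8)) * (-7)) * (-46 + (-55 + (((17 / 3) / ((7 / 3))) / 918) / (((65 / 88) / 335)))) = -1226045 / 2808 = -436.63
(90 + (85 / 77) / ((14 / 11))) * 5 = 44525 / 98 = 454.34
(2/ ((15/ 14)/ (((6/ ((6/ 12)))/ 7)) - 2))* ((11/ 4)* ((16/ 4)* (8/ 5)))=-128/ 5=-25.60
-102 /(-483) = 34 /161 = 0.21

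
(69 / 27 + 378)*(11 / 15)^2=16577 / 81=204.65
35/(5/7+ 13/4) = 980/111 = 8.83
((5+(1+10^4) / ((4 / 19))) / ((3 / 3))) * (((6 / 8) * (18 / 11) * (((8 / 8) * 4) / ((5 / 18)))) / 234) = 5131053 / 1430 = 3588.15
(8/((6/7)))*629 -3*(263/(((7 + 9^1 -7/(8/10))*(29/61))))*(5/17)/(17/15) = 4237262888/729147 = 5811.26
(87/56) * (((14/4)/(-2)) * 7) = -609/32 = -19.03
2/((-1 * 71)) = -2/71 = -0.03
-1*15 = -15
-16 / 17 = -0.94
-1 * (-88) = 88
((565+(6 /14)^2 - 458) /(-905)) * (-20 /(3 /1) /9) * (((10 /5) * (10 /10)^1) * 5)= 210080 /239463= 0.88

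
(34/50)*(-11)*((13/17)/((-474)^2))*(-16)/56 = 143/19659150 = 0.00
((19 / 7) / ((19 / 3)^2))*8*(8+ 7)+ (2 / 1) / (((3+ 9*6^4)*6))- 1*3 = 23835814 / 4655133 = 5.12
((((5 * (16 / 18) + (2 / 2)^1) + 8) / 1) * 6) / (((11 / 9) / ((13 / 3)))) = 286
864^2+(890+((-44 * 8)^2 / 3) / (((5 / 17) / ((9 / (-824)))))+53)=384141197 / 515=745905.24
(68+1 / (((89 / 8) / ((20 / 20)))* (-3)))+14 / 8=74461 / 1068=69.72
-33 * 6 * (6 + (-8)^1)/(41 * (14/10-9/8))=1440/41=35.12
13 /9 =1.44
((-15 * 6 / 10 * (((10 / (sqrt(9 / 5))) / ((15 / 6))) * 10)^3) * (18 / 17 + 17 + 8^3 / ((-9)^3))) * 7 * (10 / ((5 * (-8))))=120455440000 * sqrt(5) / 37179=7244588.40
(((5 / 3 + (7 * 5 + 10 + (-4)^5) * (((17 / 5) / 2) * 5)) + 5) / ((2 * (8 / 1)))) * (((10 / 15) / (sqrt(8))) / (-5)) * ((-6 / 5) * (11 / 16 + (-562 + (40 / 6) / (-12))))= 16517.45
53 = 53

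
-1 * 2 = -2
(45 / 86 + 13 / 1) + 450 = 39863 / 86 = 463.52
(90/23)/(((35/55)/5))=4950/161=30.75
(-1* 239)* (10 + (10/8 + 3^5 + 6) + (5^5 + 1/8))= -6472837/8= -809104.62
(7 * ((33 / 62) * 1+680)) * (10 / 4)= 1476755 / 124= 11909.31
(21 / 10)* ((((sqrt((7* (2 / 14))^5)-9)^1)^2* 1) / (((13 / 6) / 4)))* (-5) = -16128 / 13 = -1240.62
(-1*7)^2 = 49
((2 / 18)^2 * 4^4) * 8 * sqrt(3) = 2048 * sqrt(3) / 81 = 43.79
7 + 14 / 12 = 49 / 6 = 8.17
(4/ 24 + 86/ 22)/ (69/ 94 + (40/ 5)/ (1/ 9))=0.06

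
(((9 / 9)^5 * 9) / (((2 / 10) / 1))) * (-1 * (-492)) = 22140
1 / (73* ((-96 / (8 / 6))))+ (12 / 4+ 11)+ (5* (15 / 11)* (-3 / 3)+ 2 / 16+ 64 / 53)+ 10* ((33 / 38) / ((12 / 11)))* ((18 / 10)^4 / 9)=64768114979 / 3638794500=17.80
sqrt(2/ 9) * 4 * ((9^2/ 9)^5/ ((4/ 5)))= 98415 * sqrt(2)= 139179.83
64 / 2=32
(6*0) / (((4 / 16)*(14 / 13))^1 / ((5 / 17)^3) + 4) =0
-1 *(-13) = 13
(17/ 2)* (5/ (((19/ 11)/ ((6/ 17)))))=165/ 19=8.68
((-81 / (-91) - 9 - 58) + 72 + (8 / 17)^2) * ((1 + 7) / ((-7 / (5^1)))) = -6429120 / 184093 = -34.92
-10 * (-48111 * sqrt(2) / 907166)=240555 * sqrt(2) / 453583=0.75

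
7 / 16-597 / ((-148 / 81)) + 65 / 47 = 9141769 / 27824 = 328.56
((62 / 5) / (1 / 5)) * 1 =62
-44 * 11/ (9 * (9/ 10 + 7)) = -4840/ 711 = -6.81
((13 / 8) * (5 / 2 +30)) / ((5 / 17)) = 2873 / 16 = 179.56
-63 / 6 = -21 / 2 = -10.50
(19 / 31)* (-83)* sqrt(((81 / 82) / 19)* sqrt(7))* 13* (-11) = 2697.98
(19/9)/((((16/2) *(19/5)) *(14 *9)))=5/9072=0.00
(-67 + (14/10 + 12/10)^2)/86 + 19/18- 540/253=-8710637/4895550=-1.78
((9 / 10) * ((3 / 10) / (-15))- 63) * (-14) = 882.25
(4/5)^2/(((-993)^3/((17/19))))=-272/465094662075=-0.00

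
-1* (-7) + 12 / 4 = 10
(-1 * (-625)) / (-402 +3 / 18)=-1.56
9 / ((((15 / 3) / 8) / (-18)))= -1296 / 5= -259.20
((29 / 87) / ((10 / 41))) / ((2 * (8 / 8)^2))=41 / 60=0.68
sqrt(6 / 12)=sqrt(2) / 2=0.71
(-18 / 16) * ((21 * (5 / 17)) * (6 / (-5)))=567 / 68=8.34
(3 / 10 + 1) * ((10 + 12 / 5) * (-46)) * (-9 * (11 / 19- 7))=-20354724 / 475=-42852.05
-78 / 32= -39 / 16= -2.44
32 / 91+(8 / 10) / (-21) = 428 / 1365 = 0.31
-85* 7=-595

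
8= 8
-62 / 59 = -1.05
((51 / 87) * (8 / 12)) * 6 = 68 / 29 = 2.34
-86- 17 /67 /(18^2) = -1866905 /21708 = -86.00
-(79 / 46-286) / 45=1453 / 230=6.32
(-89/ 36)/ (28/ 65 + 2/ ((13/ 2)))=-5785/ 1728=-3.35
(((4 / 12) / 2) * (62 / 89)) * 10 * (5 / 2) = 775 / 267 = 2.90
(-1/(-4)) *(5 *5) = 25/4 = 6.25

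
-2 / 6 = -0.33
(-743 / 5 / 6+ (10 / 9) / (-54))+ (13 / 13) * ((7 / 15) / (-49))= -421793 / 17010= -24.80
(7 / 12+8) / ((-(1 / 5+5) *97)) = -515 / 30264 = -0.02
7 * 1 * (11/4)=19.25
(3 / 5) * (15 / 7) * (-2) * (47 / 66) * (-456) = 835.01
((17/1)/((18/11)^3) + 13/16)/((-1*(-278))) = 54731/3242592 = 0.02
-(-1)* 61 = 61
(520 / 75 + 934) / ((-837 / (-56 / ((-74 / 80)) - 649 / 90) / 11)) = -13785546049 / 20904075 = -659.47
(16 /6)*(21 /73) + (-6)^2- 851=-59439 /73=-814.23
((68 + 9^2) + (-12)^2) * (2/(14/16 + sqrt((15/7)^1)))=-229712/617 + 37504 * sqrt(105)/617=250.55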